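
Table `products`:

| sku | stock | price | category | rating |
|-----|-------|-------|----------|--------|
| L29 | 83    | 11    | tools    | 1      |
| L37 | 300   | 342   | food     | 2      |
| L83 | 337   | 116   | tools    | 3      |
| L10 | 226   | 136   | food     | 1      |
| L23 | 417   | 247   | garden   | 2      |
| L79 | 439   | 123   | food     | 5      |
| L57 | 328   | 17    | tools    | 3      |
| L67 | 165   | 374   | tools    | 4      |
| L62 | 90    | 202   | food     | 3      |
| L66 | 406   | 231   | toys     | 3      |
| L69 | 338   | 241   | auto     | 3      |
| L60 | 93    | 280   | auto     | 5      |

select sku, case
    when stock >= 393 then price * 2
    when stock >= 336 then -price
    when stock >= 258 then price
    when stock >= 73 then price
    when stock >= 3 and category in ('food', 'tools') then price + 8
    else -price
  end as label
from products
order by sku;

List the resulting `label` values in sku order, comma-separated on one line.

136, 494, 11, 342, 17, 280, 202, 462, 374, -241, 246, -116

sku=L10: stock >= 73 → 136
sku=L23: stock >= 393 → 494
sku=L29: stock >= 73 → 11
sku=L37: stock >= 258 → 342
sku=L57: stock >= 258 → 17
sku=L60: stock >= 73 → 280
sku=L62: stock >= 73 → 202
sku=L66: stock >= 393 → 462
sku=L67: stock >= 73 → 374
sku=L69: stock >= 336 → -241
sku=L79: stock >= 393 → 246
sku=L83: stock >= 336 → -116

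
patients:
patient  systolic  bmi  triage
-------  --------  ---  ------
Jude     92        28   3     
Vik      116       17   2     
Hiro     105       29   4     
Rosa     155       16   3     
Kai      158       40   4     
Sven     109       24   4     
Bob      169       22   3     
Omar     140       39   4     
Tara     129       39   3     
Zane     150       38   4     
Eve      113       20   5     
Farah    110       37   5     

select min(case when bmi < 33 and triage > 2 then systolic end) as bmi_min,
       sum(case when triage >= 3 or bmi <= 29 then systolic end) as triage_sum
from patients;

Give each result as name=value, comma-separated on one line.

[bmi_min: bmi < 33 and triage > 2]
patient=Jude: ✓ → 92
patient=Vik: ✗
patient=Hiro: ✓ → 105
patient=Rosa: ✓ → 155
patient=Kai: ✗
patient=Sven: ✓ → 109
patient=Bob: ✓ → 169
patient=Omar: ✗
patient=Tara: ✗
patient=Zane: ✗
patient=Eve: ✓ → 113
patient=Farah: ✗
bmi_min = MIN(92, 105, 155, 109, 169, 113) = 92
—
[triage_sum: triage >= 3 or bmi <= 29]
patient=Jude: ✓ → 92
patient=Vik: ✓ → 116
patient=Hiro: ✓ → 105
patient=Rosa: ✓ → 155
patient=Kai: ✓ → 158
patient=Sven: ✓ → 109
patient=Bob: ✓ → 169
patient=Omar: ✓ → 140
patient=Tara: ✓ → 129
patient=Zane: ✓ → 150
patient=Eve: ✓ → 113
patient=Farah: ✓ → 110
triage_sum = 92 + 116 + 105 + 155 + 158 + 109 + 169 + 140 + 129 + 150 + 113 + 110 = 1546

bmi_min=92, triage_sum=1546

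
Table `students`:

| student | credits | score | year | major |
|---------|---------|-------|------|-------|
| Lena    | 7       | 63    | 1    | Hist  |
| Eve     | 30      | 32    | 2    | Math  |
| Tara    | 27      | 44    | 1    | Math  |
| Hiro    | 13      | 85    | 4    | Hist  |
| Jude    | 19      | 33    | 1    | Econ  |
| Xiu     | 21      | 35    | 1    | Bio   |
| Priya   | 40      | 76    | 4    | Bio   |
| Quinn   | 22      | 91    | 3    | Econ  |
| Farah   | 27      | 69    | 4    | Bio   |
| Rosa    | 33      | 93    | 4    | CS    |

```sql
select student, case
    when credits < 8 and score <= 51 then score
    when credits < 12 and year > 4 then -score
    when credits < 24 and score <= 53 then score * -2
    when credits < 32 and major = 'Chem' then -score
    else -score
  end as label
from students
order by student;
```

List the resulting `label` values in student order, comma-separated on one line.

student=Eve: ELSE → -32
student=Farah: ELSE → -69
student=Hiro: ELSE → -85
student=Jude: credits < 24 and score <= 53 → -66
student=Lena: ELSE → -63
student=Priya: ELSE → -76
student=Quinn: ELSE → -91
student=Rosa: ELSE → -93
student=Tara: ELSE → -44
student=Xiu: credits < 24 and score <= 53 → -70

-32, -69, -85, -66, -63, -76, -91, -93, -44, -70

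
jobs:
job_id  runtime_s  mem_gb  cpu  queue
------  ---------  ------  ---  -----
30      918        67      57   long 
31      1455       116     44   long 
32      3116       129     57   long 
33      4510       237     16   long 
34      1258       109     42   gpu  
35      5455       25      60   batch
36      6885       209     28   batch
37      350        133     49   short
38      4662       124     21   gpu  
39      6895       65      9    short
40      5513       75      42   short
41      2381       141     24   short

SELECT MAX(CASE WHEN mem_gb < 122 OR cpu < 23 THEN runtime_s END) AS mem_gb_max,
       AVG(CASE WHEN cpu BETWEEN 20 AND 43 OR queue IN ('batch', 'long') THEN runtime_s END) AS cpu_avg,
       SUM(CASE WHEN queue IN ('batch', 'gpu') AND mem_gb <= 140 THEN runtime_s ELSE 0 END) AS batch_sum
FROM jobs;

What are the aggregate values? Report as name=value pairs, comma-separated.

mem_gb_max=6895, cpu_avg=3615.3, batch_sum=11375

[mem_gb_max: mem_gb < 122 OR cpu < 23]
job_id=30: ✓ → 918
job_id=31: ✓ → 1455
job_id=32: ✗
job_id=33: ✓ → 4510
job_id=34: ✓ → 1258
job_id=35: ✓ → 5455
job_id=36: ✗
job_id=37: ✗
job_id=38: ✓ → 4662
job_id=39: ✓ → 6895
job_id=40: ✓ → 5513
job_id=41: ✗
mem_gb_max = MAX(918, 1455, 4510, 1258, 5455, 4662, 6895, 5513) = 6895
—
[cpu_avg: cpu BETWEEN 20 AND 43 OR queue IN ('batch', 'long')]
job_id=30: ✓ → 918
job_id=31: ✓ → 1455
job_id=32: ✓ → 3116
job_id=33: ✓ → 4510
job_id=34: ✓ → 1258
job_id=35: ✓ → 5455
job_id=36: ✓ → 6885
job_id=37: ✗
job_id=38: ✓ → 4662
job_id=39: ✗
job_id=40: ✓ → 5513
job_id=41: ✓ → 2381
cpu_avg = (918 + 1455 + 3116 + 4510 + 1258 + 5455 + 6885 + 4662 + 5513 + 2381) / 10 = 3615.3
—
[batch_sum: queue IN ('batch', 'gpu') AND mem_gb <= 140]
job_id=30: ✗
job_id=31: ✗
job_id=32: ✗
job_id=33: ✗
job_id=34: ✓ → 1258
job_id=35: ✓ → 5455
job_id=36: ✗
job_id=37: ✗
job_id=38: ✓ → 4662
job_id=39: ✗
job_id=40: ✗
job_id=41: ✗
batch_sum = 1258 + 5455 + 4662 = 11375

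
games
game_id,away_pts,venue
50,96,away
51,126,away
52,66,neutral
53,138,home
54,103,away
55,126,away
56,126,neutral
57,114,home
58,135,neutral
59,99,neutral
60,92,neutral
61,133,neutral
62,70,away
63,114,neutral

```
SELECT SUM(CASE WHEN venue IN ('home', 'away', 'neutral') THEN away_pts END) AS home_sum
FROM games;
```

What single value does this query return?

1538

game_id=50: ✓ → 96
game_id=51: ✓ → 126
game_id=52: ✓ → 66
game_id=53: ✓ → 138
game_id=54: ✓ → 103
game_id=55: ✓ → 126
game_id=56: ✓ → 126
game_id=57: ✓ → 114
game_id=58: ✓ → 135
game_id=59: ✓ → 99
game_id=60: ✓ → 92
game_id=61: ✓ → 133
game_id=62: ✓ → 70
game_id=63: ✓ → 114
home_sum = 96 + 126 + 66 + 138 + 103 + 126 + 126 + 114 + 135 + 99 + 92 + 133 + 70 + 114 = 1538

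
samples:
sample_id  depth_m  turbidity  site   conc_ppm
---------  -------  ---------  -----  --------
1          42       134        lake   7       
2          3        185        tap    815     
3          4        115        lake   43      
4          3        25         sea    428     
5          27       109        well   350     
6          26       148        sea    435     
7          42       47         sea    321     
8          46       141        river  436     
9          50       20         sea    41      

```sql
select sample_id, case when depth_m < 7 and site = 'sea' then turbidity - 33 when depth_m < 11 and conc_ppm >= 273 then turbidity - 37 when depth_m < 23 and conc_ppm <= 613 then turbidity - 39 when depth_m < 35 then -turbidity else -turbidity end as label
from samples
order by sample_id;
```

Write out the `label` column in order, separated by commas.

-134, 148, 76, -8, -109, -148, -47, -141, -20

sample_id=1: ELSE → -134
sample_id=2: depth_m < 11 and conc_ppm >= 273 → 148
sample_id=3: depth_m < 23 and conc_ppm <= 613 → 76
sample_id=4: depth_m < 7 and site = 'sea' → -8
sample_id=5: depth_m < 35 → -109
sample_id=6: depth_m < 35 → -148
sample_id=7: ELSE → -47
sample_id=8: ELSE → -141
sample_id=9: ELSE → -20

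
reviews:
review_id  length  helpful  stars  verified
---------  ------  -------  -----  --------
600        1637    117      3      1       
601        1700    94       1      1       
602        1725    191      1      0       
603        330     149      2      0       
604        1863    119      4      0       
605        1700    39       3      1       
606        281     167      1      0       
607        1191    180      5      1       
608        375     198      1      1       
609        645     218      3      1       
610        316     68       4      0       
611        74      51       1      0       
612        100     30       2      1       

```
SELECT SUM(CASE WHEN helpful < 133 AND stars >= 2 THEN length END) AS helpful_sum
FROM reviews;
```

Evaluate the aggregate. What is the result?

review_id=600: ✓ → 1637
review_id=601: ✗
review_id=602: ✗
review_id=603: ✗
review_id=604: ✓ → 1863
review_id=605: ✓ → 1700
review_id=606: ✗
review_id=607: ✗
review_id=608: ✗
review_id=609: ✗
review_id=610: ✓ → 316
review_id=611: ✗
review_id=612: ✓ → 100
helpful_sum = 1637 + 1863 + 1700 + 316 + 100 = 5616

5616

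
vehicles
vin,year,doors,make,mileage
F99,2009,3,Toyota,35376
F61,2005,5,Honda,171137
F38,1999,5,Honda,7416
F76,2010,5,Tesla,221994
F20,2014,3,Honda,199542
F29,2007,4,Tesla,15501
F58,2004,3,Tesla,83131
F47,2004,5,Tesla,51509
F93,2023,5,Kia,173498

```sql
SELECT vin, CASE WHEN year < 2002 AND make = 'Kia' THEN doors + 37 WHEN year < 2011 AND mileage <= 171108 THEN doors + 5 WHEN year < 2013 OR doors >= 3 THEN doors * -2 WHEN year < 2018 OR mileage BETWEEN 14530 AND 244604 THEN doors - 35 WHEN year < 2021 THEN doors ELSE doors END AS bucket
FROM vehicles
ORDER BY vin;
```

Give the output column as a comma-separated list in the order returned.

-6, 9, 10, 10, 8, -10, -10, -10, 8

vin=F20: year < 2013 OR doors >= 3 → -6
vin=F29: year < 2011 AND mileage <= 171108 → 9
vin=F38: year < 2011 AND mileage <= 171108 → 10
vin=F47: year < 2011 AND mileage <= 171108 → 10
vin=F58: year < 2011 AND mileage <= 171108 → 8
vin=F61: year < 2013 OR doors >= 3 → -10
vin=F76: year < 2013 OR doors >= 3 → -10
vin=F93: year < 2013 OR doors >= 3 → -10
vin=F99: year < 2011 AND mileage <= 171108 → 8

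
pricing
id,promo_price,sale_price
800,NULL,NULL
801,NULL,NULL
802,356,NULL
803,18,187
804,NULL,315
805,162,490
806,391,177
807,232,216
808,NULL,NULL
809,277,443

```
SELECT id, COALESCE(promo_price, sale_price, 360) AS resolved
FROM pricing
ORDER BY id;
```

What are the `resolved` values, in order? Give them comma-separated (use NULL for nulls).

id=800: promo_price=NULL, sale_price=NULL, → literal 360 → 360
id=801: promo_price=NULL, sale_price=NULL, → literal 360 → 360
id=802: promo_price=356 → 356
id=803: promo_price=18 → 18
id=804: promo_price=NULL, sale_price=315 → 315
id=805: promo_price=162 → 162
id=806: promo_price=391 → 391
id=807: promo_price=232 → 232
id=808: promo_price=NULL, sale_price=NULL, → literal 360 → 360
id=809: promo_price=277 → 277

360, 360, 356, 18, 315, 162, 391, 232, 360, 277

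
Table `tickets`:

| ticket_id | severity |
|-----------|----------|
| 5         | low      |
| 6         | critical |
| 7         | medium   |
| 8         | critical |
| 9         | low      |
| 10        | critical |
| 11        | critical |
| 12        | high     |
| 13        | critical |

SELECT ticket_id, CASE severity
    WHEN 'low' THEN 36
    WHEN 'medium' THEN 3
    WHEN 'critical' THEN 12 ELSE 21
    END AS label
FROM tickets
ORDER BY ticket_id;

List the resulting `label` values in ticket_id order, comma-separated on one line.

ticket_id=5: severity='low' → 36
ticket_id=6: severity='critical' → 12
ticket_id=7: severity='medium' → 3
ticket_id=8: severity='critical' → 12
ticket_id=9: severity='low' → 36
ticket_id=10: severity='critical' → 12
ticket_id=11: severity='critical' → 12
ticket_id=12: ELSE → 21
ticket_id=13: severity='critical' → 12

36, 12, 3, 12, 36, 12, 12, 21, 12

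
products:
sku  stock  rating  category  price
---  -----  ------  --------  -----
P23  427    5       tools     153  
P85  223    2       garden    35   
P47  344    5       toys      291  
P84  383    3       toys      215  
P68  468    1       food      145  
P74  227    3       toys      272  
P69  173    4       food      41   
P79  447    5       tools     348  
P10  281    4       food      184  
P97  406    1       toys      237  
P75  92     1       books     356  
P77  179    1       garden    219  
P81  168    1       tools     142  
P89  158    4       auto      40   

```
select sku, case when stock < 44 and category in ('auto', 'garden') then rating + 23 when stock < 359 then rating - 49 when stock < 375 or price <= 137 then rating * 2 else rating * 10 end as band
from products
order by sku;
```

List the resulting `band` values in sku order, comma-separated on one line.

-45, 50, -44, 10, -45, -46, -48, -48, 50, -48, 30, -47, -45, 10

sku=P10: stock < 359 → -45
sku=P23: ELSE → 50
sku=P47: stock < 359 → -44
sku=P68: ELSE → 10
sku=P69: stock < 359 → -45
sku=P74: stock < 359 → -46
sku=P75: stock < 359 → -48
sku=P77: stock < 359 → -48
sku=P79: ELSE → 50
sku=P81: stock < 359 → -48
sku=P84: ELSE → 30
sku=P85: stock < 359 → -47
sku=P89: stock < 359 → -45
sku=P97: ELSE → 10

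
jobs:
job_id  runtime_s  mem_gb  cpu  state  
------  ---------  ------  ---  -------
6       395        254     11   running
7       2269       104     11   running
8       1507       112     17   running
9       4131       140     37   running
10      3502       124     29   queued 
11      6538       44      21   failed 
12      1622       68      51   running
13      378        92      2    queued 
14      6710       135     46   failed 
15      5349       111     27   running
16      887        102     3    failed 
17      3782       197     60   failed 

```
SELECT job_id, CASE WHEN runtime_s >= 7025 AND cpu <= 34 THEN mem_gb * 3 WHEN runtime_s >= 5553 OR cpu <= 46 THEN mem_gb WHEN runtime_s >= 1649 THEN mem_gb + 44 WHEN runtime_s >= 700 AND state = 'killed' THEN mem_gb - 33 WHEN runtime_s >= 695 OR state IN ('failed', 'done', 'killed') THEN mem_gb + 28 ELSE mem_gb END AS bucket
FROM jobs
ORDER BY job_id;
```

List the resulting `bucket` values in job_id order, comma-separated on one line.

job_id=6: runtime_s >= 5553 OR cpu <= 46 → 254
job_id=7: runtime_s >= 5553 OR cpu <= 46 → 104
job_id=8: runtime_s >= 5553 OR cpu <= 46 → 112
job_id=9: runtime_s >= 5553 OR cpu <= 46 → 140
job_id=10: runtime_s >= 5553 OR cpu <= 46 → 124
job_id=11: runtime_s >= 5553 OR cpu <= 46 → 44
job_id=12: runtime_s >= 695 OR state IN ('failed', 'done', 'killed') → 96
job_id=13: runtime_s >= 5553 OR cpu <= 46 → 92
job_id=14: runtime_s >= 5553 OR cpu <= 46 → 135
job_id=15: runtime_s >= 5553 OR cpu <= 46 → 111
job_id=16: runtime_s >= 5553 OR cpu <= 46 → 102
job_id=17: runtime_s >= 1649 → 241

254, 104, 112, 140, 124, 44, 96, 92, 135, 111, 102, 241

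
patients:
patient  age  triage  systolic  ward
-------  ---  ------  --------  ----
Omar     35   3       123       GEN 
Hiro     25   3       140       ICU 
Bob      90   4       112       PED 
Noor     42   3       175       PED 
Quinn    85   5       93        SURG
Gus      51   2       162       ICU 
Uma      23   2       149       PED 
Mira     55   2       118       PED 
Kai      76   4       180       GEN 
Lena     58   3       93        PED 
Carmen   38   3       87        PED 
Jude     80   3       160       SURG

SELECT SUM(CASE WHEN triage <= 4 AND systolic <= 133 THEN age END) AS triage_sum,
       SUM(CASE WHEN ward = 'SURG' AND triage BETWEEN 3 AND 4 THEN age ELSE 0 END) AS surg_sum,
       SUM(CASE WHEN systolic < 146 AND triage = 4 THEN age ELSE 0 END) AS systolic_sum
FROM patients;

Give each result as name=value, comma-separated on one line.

[triage_sum: triage <= 4 AND systolic <= 133]
patient=Omar: ✓ → 35
patient=Hiro: ✗
patient=Bob: ✓ → 90
patient=Noor: ✗
patient=Quinn: ✗
patient=Gus: ✗
patient=Uma: ✗
patient=Mira: ✓ → 55
patient=Kai: ✗
patient=Lena: ✓ → 58
patient=Carmen: ✓ → 38
patient=Jude: ✗
triage_sum = 35 + 90 + 55 + 58 + 38 = 276
—
[surg_sum: ward = 'SURG' AND triage BETWEEN 3 AND 4]
patient=Omar: ✗
patient=Hiro: ✗
patient=Bob: ✗
patient=Noor: ✗
patient=Quinn: ✗
patient=Gus: ✗
patient=Uma: ✗
patient=Mira: ✗
patient=Kai: ✗
patient=Lena: ✗
patient=Carmen: ✗
patient=Jude: ✓ → 80
surg_sum = 80
—
[systolic_sum: systolic < 146 AND triage = 4]
patient=Omar: ✗
patient=Hiro: ✗
patient=Bob: ✓ → 90
patient=Noor: ✗
patient=Quinn: ✗
patient=Gus: ✗
patient=Uma: ✗
patient=Mira: ✗
patient=Kai: ✗
patient=Lena: ✗
patient=Carmen: ✗
patient=Jude: ✗
systolic_sum = 90

triage_sum=276, surg_sum=80, systolic_sum=90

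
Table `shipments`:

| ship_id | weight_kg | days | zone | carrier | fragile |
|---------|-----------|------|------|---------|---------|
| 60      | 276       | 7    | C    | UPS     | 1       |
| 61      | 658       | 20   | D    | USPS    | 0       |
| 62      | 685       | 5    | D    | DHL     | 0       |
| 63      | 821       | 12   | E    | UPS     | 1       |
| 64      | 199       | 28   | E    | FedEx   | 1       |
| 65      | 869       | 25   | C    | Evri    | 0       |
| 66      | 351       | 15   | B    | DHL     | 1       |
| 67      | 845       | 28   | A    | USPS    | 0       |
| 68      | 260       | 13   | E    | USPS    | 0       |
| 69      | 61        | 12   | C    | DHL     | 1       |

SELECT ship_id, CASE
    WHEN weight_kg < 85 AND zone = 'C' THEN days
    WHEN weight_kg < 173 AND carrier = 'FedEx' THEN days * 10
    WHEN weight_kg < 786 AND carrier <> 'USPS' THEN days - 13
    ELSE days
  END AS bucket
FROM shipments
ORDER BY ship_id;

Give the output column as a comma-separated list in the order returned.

ship_id=60: weight_kg < 786 AND carrier <> 'USPS' → -6
ship_id=61: ELSE → 20
ship_id=62: weight_kg < 786 AND carrier <> 'USPS' → -8
ship_id=63: ELSE → 12
ship_id=64: weight_kg < 786 AND carrier <> 'USPS' → 15
ship_id=65: ELSE → 25
ship_id=66: weight_kg < 786 AND carrier <> 'USPS' → 2
ship_id=67: ELSE → 28
ship_id=68: ELSE → 13
ship_id=69: weight_kg < 85 AND zone = 'C' → 12

-6, 20, -8, 12, 15, 25, 2, 28, 13, 12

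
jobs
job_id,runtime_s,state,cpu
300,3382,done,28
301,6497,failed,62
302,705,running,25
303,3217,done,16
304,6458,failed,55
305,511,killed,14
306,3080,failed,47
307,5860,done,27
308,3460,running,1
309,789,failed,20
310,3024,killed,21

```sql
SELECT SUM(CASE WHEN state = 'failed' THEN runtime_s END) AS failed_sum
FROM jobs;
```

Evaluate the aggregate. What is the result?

16824

job_id=300: ✗
job_id=301: ✓ → 6497
job_id=302: ✗
job_id=303: ✗
job_id=304: ✓ → 6458
job_id=305: ✗
job_id=306: ✓ → 3080
job_id=307: ✗
job_id=308: ✗
job_id=309: ✓ → 789
job_id=310: ✗
failed_sum = 6497 + 6458 + 3080 + 789 = 16824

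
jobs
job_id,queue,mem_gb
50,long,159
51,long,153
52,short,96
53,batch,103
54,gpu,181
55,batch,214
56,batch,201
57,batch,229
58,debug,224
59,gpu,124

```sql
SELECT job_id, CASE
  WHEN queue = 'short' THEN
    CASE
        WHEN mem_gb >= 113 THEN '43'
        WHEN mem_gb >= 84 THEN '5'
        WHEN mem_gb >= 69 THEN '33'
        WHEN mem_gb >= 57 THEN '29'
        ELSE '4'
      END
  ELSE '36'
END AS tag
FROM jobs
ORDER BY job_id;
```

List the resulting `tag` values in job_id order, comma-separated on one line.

job_id=50: queue='long' → outer ELSE → 36
job_id=51: queue='long' → outer ELSE → 36
job_id=52: queue='short' → inner[mem_gb >= 84] → 5
job_id=53: queue='batch' → outer ELSE → 36
job_id=54: queue='gpu' → outer ELSE → 36
job_id=55: queue='batch' → outer ELSE → 36
job_id=56: queue='batch' → outer ELSE → 36
job_id=57: queue='batch' → outer ELSE → 36
job_id=58: queue='debug' → outer ELSE → 36
job_id=59: queue='gpu' → outer ELSE → 36

36, 36, 5, 36, 36, 36, 36, 36, 36, 36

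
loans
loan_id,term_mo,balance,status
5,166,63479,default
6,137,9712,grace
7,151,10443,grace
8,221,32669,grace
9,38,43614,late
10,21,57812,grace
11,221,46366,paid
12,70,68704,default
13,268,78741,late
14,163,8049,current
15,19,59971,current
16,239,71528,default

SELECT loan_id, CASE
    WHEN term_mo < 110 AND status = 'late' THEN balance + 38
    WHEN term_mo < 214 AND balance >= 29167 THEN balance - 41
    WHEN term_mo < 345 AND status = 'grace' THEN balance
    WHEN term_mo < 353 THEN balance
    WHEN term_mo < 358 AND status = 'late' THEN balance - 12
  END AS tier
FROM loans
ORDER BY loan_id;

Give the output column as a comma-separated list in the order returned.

63438, 9712, 10443, 32669, 43652, 57771, 46366, 68663, 78741, 8049, 59930, 71528

loan_id=5: term_mo < 214 AND balance >= 29167 → 63438
loan_id=6: term_mo < 345 AND status = 'grace' → 9712
loan_id=7: term_mo < 345 AND status = 'grace' → 10443
loan_id=8: term_mo < 345 AND status = 'grace' → 32669
loan_id=9: term_mo < 110 AND status = 'late' → 43652
loan_id=10: term_mo < 214 AND balance >= 29167 → 57771
loan_id=11: term_mo < 353 → 46366
loan_id=12: term_mo < 214 AND balance >= 29167 → 68663
loan_id=13: term_mo < 353 → 78741
loan_id=14: term_mo < 353 → 8049
loan_id=15: term_mo < 214 AND balance >= 29167 → 59930
loan_id=16: term_mo < 353 → 71528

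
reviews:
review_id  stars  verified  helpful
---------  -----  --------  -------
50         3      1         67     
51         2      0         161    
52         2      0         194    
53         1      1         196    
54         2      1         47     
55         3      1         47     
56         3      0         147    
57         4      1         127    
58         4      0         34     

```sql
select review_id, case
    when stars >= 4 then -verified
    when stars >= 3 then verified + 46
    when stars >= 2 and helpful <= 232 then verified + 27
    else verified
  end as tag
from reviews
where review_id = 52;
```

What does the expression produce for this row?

27

review_id = 52: stars=2, verified=0, helpful=194.
stars >= 4 → false
stars >= 3 → false
stars >= 2 and helpful <= 232 → true → 27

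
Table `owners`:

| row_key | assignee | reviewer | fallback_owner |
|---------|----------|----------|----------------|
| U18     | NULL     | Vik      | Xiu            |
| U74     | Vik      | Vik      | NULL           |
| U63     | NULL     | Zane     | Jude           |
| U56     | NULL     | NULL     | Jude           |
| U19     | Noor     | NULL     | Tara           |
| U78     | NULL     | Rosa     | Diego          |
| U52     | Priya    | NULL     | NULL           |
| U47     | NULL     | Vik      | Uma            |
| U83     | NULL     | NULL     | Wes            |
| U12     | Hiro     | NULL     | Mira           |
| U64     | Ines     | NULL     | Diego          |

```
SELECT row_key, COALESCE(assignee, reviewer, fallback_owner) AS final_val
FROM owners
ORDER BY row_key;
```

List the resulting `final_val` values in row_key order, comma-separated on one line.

row_key=U12: assignee=Hiro → Hiro
row_key=U18: assignee=NULL, reviewer=Vik → Vik
row_key=U19: assignee=Noor → Noor
row_key=U47: assignee=NULL, reviewer=Vik → Vik
row_key=U52: assignee=Priya → Priya
row_key=U56: assignee=NULL, reviewer=NULL, fallback_owner=Jude → Jude
row_key=U63: assignee=NULL, reviewer=Zane → Zane
row_key=U64: assignee=Ines → Ines
row_key=U74: assignee=Vik → Vik
row_key=U78: assignee=NULL, reviewer=Rosa → Rosa
row_key=U83: assignee=NULL, reviewer=NULL, fallback_owner=Wes → Wes

Hiro, Vik, Noor, Vik, Priya, Jude, Zane, Ines, Vik, Rosa, Wes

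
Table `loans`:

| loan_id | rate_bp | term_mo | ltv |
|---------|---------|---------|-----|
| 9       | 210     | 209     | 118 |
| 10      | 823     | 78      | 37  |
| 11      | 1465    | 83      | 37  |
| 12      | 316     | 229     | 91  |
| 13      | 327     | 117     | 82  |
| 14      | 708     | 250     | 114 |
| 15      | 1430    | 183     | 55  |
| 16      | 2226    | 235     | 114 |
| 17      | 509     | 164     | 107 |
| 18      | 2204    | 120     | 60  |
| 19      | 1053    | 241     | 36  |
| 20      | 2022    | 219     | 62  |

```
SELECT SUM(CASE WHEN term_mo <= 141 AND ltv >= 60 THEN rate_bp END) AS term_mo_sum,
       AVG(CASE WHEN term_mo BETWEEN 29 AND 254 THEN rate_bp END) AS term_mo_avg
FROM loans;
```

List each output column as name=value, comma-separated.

term_mo_sum=2531, term_mo_avg=1107.75

[term_mo_sum: term_mo <= 141 AND ltv >= 60]
loan_id=9: ✗
loan_id=10: ✗
loan_id=11: ✗
loan_id=12: ✗
loan_id=13: ✓ → 327
loan_id=14: ✗
loan_id=15: ✗
loan_id=16: ✗
loan_id=17: ✗
loan_id=18: ✓ → 2204
loan_id=19: ✗
loan_id=20: ✗
term_mo_sum = 327 + 2204 = 2531
—
[term_mo_avg: term_mo BETWEEN 29 AND 254]
loan_id=9: ✓ → 210
loan_id=10: ✓ → 823
loan_id=11: ✓ → 1465
loan_id=12: ✓ → 316
loan_id=13: ✓ → 327
loan_id=14: ✓ → 708
loan_id=15: ✓ → 1430
loan_id=16: ✓ → 2226
loan_id=17: ✓ → 509
loan_id=18: ✓ → 2204
loan_id=19: ✓ → 1053
loan_id=20: ✓ → 2022
term_mo_avg = (210 + 823 + 1465 + 316 + 327 + 708 + 1430 + 2226 + 509 + 2204 + 1053 + 2022) / 12 = 1107.75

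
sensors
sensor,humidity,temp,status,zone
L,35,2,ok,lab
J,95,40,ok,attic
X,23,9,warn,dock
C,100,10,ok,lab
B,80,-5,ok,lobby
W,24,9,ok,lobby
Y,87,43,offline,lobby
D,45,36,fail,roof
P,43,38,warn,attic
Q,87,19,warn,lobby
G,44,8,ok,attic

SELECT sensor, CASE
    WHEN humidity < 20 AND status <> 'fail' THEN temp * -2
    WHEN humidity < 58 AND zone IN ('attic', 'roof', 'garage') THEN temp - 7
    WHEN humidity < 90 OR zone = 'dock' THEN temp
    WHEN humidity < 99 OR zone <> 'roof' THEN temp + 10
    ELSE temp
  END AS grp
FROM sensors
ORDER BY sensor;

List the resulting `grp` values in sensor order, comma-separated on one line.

sensor=B: humidity < 90 OR zone = 'dock' → -5
sensor=C: humidity < 99 OR zone <> 'roof' → 20
sensor=D: humidity < 58 AND zone IN ('attic', 'roof', 'garage') → 29
sensor=G: humidity < 58 AND zone IN ('attic', 'roof', 'garage') → 1
sensor=J: humidity < 99 OR zone <> 'roof' → 50
sensor=L: humidity < 90 OR zone = 'dock' → 2
sensor=P: humidity < 58 AND zone IN ('attic', 'roof', 'garage') → 31
sensor=Q: humidity < 90 OR zone = 'dock' → 19
sensor=W: humidity < 90 OR zone = 'dock' → 9
sensor=X: humidity < 90 OR zone = 'dock' → 9
sensor=Y: humidity < 90 OR zone = 'dock' → 43

-5, 20, 29, 1, 50, 2, 31, 19, 9, 9, 43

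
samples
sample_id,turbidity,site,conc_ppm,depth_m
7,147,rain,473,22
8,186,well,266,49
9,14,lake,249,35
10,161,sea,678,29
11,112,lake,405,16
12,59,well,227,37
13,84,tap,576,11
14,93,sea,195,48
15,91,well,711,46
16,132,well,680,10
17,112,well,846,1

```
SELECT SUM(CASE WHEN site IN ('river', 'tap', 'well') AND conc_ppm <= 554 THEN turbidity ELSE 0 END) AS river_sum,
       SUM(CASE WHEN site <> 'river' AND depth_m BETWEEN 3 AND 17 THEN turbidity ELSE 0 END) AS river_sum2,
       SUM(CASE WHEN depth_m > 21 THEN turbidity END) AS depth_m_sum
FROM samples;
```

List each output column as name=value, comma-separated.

[river_sum: site IN ('river', 'tap', 'well') AND conc_ppm <= 554]
sample_id=7: ✗
sample_id=8: ✓ → 186
sample_id=9: ✗
sample_id=10: ✗
sample_id=11: ✗
sample_id=12: ✓ → 59
sample_id=13: ✗
sample_id=14: ✗
sample_id=15: ✗
sample_id=16: ✗
sample_id=17: ✗
river_sum = 186 + 59 = 245
—
[river_sum2: site <> 'river' AND depth_m BETWEEN 3 AND 17]
sample_id=7: ✗
sample_id=8: ✗
sample_id=9: ✗
sample_id=10: ✗
sample_id=11: ✓ → 112
sample_id=12: ✗
sample_id=13: ✓ → 84
sample_id=14: ✗
sample_id=15: ✗
sample_id=16: ✓ → 132
sample_id=17: ✗
river_sum2 = 112 + 84 + 132 = 328
—
[depth_m_sum: depth_m > 21]
sample_id=7: ✓ → 147
sample_id=8: ✓ → 186
sample_id=9: ✓ → 14
sample_id=10: ✓ → 161
sample_id=11: ✗
sample_id=12: ✓ → 59
sample_id=13: ✗
sample_id=14: ✓ → 93
sample_id=15: ✓ → 91
sample_id=16: ✗
sample_id=17: ✗
depth_m_sum = 147 + 186 + 14 + 161 + 59 + 93 + 91 = 751

river_sum=245, river_sum2=328, depth_m_sum=751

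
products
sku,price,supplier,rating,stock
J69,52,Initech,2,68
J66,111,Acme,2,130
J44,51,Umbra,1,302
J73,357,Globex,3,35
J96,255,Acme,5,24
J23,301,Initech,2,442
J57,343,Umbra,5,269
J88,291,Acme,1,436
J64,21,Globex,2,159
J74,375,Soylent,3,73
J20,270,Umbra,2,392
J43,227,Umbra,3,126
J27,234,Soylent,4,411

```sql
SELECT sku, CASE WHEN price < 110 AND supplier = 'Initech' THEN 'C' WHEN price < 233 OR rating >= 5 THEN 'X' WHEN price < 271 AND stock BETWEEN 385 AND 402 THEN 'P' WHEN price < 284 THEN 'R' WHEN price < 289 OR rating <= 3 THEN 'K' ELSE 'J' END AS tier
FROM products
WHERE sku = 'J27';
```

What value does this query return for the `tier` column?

sku = J27: price=234, supplier=Soylent, rating=4, stock=411.
price < 110 AND supplier = 'Initech' → false
price < 233 OR rating >= 5 → false
price < 271 AND stock BETWEEN 385 AND 402 → false
price < 284 → true → R

R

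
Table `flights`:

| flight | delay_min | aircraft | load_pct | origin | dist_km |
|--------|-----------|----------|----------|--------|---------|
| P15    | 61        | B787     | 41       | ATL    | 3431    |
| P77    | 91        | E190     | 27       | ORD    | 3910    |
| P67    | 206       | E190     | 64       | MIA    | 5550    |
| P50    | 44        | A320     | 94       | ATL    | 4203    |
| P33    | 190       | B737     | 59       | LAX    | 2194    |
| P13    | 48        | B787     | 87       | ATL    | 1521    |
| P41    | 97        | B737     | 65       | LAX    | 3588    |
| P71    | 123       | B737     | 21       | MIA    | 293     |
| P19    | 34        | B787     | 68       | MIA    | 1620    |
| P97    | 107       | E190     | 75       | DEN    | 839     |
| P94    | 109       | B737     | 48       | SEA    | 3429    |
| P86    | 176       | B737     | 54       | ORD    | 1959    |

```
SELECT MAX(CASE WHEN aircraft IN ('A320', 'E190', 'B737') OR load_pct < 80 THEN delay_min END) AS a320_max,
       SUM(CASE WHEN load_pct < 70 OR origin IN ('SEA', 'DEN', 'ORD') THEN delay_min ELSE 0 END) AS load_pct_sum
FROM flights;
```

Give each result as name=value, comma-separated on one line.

a320_max=206, load_pct_sum=1194

[a320_max: aircraft IN ('A320', 'E190', 'B737') OR load_pct < 80]
flight=P15: ✓ → 61
flight=P77: ✓ → 91
flight=P67: ✓ → 206
flight=P50: ✓ → 44
flight=P33: ✓ → 190
flight=P13: ✗
flight=P41: ✓ → 97
flight=P71: ✓ → 123
flight=P19: ✓ → 34
flight=P97: ✓ → 107
flight=P94: ✓ → 109
flight=P86: ✓ → 176
a320_max = MAX(61, 91, 206, 44, 190, 97, 123, 34, 107, 109, 176) = 206
—
[load_pct_sum: load_pct < 70 OR origin IN ('SEA', 'DEN', 'ORD')]
flight=P15: ✓ → 61
flight=P77: ✓ → 91
flight=P67: ✓ → 206
flight=P50: ✗
flight=P33: ✓ → 190
flight=P13: ✗
flight=P41: ✓ → 97
flight=P71: ✓ → 123
flight=P19: ✓ → 34
flight=P97: ✓ → 107
flight=P94: ✓ → 109
flight=P86: ✓ → 176
load_pct_sum = 61 + 91 + 206 + 190 + 97 + 123 + 34 + 107 + 109 + 176 = 1194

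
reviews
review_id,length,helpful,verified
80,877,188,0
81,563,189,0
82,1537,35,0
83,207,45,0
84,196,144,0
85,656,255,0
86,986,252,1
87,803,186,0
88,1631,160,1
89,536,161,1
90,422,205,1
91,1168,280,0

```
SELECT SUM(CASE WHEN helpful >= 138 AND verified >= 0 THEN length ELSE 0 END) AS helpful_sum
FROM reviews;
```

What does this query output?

7838

review_id=80: ✓ → 877
review_id=81: ✓ → 563
review_id=82: ✗
review_id=83: ✗
review_id=84: ✓ → 196
review_id=85: ✓ → 656
review_id=86: ✓ → 986
review_id=87: ✓ → 803
review_id=88: ✓ → 1631
review_id=89: ✓ → 536
review_id=90: ✓ → 422
review_id=91: ✓ → 1168
helpful_sum = 877 + 563 + 196 + 656 + 986 + 803 + 1631 + 536 + 422 + 1168 = 7838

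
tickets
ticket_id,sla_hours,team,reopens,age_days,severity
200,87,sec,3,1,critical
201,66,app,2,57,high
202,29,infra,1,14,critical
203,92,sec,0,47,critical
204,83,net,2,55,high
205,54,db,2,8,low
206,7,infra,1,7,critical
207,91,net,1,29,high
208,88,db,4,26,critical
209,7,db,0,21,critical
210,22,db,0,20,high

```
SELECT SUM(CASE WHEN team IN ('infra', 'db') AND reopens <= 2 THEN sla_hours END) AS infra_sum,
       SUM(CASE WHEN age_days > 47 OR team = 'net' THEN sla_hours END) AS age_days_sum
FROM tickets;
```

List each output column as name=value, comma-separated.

infra_sum=119, age_days_sum=240

[infra_sum: team IN ('infra', 'db') AND reopens <= 2]
ticket_id=200: ✗
ticket_id=201: ✗
ticket_id=202: ✓ → 29
ticket_id=203: ✗
ticket_id=204: ✗
ticket_id=205: ✓ → 54
ticket_id=206: ✓ → 7
ticket_id=207: ✗
ticket_id=208: ✗
ticket_id=209: ✓ → 7
ticket_id=210: ✓ → 22
infra_sum = 29 + 54 + 7 + 7 + 22 = 119
—
[age_days_sum: age_days > 47 OR team = 'net']
ticket_id=200: ✗
ticket_id=201: ✓ → 66
ticket_id=202: ✗
ticket_id=203: ✗
ticket_id=204: ✓ → 83
ticket_id=205: ✗
ticket_id=206: ✗
ticket_id=207: ✓ → 91
ticket_id=208: ✗
ticket_id=209: ✗
ticket_id=210: ✗
age_days_sum = 66 + 83 + 91 = 240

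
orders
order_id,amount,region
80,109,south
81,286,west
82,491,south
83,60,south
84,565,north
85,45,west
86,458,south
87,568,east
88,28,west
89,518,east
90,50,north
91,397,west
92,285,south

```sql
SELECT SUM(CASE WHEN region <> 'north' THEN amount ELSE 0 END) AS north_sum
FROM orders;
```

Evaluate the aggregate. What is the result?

3245

order_id=80: ✓ → 109
order_id=81: ✓ → 286
order_id=82: ✓ → 491
order_id=83: ✓ → 60
order_id=84: ✗
order_id=85: ✓ → 45
order_id=86: ✓ → 458
order_id=87: ✓ → 568
order_id=88: ✓ → 28
order_id=89: ✓ → 518
order_id=90: ✗
order_id=91: ✓ → 397
order_id=92: ✓ → 285
north_sum = 109 + 286 + 491 + 60 + 45 + 458 + 568 + 28 + 518 + 397 + 285 = 3245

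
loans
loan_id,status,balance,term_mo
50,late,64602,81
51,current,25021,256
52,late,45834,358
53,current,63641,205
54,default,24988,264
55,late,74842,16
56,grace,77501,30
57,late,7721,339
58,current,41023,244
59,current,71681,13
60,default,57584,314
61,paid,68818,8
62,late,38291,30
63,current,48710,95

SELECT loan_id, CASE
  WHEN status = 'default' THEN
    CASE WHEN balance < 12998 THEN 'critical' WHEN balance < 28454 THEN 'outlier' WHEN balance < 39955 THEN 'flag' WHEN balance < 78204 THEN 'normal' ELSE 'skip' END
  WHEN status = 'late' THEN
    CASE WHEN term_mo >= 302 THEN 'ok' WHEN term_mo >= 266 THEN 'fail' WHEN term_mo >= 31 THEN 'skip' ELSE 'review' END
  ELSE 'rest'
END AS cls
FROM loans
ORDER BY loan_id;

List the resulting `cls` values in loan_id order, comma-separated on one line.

skip, rest, ok, rest, outlier, review, rest, ok, rest, rest, normal, rest, review, rest

loan_id=50: status='late' → inner[term_mo >= 31] → skip
loan_id=51: status='current' → outer ELSE → rest
loan_id=52: status='late' → inner[term_mo >= 302] → ok
loan_id=53: status='current' → outer ELSE → rest
loan_id=54: status='default' → inner[balance < 28454] → outlier
loan_id=55: status='late' → inner[ELSE] → review
loan_id=56: status='grace' → outer ELSE → rest
loan_id=57: status='late' → inner[term_mo >= 302] → ok
loan_id=58: status='current' → outer ELSE → rest
loan_id=59: status='current' → outer ELSE → rest
loan_id=60: status='default' → inner[balance < 78204] → normal
loan_id=61: status='paid' → outer ELSE → rest
loan_id=62: status='late' → inner[ELSE] → review
loan_id=63: status='current' → outer ELSE → rest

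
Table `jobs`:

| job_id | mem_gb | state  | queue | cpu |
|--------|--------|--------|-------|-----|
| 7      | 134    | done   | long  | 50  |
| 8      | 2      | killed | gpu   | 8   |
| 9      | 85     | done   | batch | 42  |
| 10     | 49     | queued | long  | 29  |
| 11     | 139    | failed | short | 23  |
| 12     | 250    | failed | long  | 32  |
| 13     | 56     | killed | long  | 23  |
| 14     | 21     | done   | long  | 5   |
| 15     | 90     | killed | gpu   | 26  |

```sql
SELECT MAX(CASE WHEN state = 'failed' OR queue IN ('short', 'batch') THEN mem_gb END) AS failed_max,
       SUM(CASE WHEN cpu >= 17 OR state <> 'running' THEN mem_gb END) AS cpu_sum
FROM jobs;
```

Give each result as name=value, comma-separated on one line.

[failed_max: state = 'failed' OR queue IN ('short', 'batch')]
job_id=7: ✗
job_id=8: ✗
job_id=9: ✓ → 85
job_id=10: ✗
job_id=11: ✓ → 139
job_id=12: ✓ → 250
job_id=13: ✗
job_id=14: ✗
job_id=15: ✗
failed_max = MAX(85, 139, 250) = 250
—
[cpu_sum: cpu >= 17 OR state <> 'running']
job_id=7: ✓ → 134
job_id=8: ✓ → 2
job_id=9: ✓ → 85
job_id=10: ✓ → 49
job_id=11: ✓ → 139
job_id=12: ✓ → 250
job_id=13: ✓ → 56
job_id=14: ✓ → 21
job_id=15: ✓ → 90
cpu_sum = 134 + 2 + 85 + 49 + 139 + 250 + 56 + 21 + 90 = 826

failed_max=250, cpu_sum=826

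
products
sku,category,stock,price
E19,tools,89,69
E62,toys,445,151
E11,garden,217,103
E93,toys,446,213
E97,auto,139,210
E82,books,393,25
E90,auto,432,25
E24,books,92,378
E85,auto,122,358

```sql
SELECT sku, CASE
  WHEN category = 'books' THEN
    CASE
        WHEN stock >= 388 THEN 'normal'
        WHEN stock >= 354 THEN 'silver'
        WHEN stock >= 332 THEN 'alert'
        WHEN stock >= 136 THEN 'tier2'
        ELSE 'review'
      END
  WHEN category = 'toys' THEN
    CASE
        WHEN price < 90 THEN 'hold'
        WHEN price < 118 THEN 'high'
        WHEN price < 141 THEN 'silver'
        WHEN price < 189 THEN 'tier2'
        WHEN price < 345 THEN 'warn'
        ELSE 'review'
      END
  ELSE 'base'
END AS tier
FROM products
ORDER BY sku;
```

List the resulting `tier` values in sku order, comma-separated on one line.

base, base, review, tier2, normal, base, base, warn, base

sku=E11: category='garden' → outer ELSE → base
sku=E19: category='tools' → outer ELSE → base
sku=E24: category='books' → inner[ELSE] → review
sku=E62: category='toys' → inner[price < 189] → tier2
sku=E82: category='books' → inner[stock >= 388] → normal
sku=E85: category='auto' → outer ELSE → base
sku=E90: category='auto' → outer ELSE → base
sku=E93: category='toys' → inner[price < 345] → warn
sku=E97: category='auto' → outer ELSE → base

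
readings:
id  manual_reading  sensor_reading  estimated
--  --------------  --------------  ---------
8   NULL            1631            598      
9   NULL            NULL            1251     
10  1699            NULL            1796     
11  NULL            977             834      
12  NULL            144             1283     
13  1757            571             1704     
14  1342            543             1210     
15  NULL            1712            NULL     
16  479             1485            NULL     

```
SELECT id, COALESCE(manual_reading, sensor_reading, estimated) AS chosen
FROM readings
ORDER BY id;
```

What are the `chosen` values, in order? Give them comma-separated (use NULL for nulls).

1631, 1251, 1699, 977, 144, 1757, 1342, 1712, 479

id=8: manual_reading=NULL, sensor_reading=1631 → 1631
id=9: manual_reading=NULL, sensor_reading=NULL, estimated=1251 → 1251
id=10: manual_reading=1699 → 1699
id=11: manual_reading=NULL, sensor_reading=977 → 977
id=12: manual_reading=NULL, sensor_reading=144 → 144
id=13: manual_reading=1757 → 1757
id=14: manual_reading=1342 → 1342
id=15: manual_reading=NULL, sensor_reading=1712 → 1712
id=16: manual_reading=479 → 479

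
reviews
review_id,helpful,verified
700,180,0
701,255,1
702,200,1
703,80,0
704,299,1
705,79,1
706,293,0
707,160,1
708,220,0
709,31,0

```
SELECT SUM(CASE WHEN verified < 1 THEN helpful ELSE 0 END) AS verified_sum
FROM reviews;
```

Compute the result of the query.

804

review_id=700: ✓ → 180
review_id=701: ✗
review_id=702: ✗
review_id=703: ✓ → 80
review_id=704: ✗
review_id=705: ✗
review_id=706: ✓ → 293
review_id=707: ✗
review_id=708: ✓ → 220
review_id=709: ✓ → 31
verified_sum = 180 + 80 + 293 + 220 + 31 = 804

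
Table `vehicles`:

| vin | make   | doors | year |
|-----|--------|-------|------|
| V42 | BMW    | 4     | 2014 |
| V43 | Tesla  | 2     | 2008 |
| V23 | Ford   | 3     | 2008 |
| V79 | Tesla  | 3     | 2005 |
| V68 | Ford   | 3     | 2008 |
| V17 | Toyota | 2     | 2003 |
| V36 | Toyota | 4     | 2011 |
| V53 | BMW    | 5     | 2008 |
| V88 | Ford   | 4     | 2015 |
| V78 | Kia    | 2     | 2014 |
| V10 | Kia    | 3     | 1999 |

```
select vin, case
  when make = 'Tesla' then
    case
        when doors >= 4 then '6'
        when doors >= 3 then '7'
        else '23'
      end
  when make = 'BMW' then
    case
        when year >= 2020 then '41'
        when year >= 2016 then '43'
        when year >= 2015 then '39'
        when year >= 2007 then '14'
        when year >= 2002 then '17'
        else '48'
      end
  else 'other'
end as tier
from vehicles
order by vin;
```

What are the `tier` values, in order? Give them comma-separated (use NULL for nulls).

other, other, other, other, 14, 23, 14, other, other, 7, other

vin=V10: make='Kia' → outer ELSE → other
vin=V17: make='Toyota' → outer ELSE → other
vin=V23: make='Ford' → outer ELSE → other
vin=V36: make='Toyota' → outer ELSE → other
vin=V42: make='BMW' → inner[year >= 2007] → 14
vin=V43: make='Tesla' → inner[ELSE] → 23
vin=V53: make='BMW' → inner[year >= 2007] → 14
vin=V68: make='Ford' → outer ELSE → other
vin=V78: make='Kia' → outer ELSE → other
vin=V79: make='Tesla' → inner[doors >= 3] → 7
vin=V88: make='Ford' → outer ELSE → other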